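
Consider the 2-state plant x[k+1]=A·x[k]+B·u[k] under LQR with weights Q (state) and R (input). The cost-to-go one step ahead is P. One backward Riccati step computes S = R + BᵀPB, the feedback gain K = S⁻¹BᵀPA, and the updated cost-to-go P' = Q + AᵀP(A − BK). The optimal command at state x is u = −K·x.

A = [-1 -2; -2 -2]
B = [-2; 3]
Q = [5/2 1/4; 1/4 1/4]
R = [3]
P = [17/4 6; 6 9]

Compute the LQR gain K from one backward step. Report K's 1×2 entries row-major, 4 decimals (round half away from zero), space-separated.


-1.3621 -1.6897

BᵀP = [9.5000 15.0000]
S = R + BᵀPB = [3] + [26.0000] = [29.0000]
BᵀPA = [-39.5000 -49.0000]
K = S⁻¹·BᵀPA = [-1.3621 -1.6897]
A−BK = [-3.7241 -5.3793; 2.0862 3.0690]
AᵀP(A−BK) = [10.4483 13.7586; 13.7586 18.2069]
P' = Q + AᵀP(A−BK) = [12.9483 14.0086; 14.0086 18.4569]
tr(P') = 31.4052


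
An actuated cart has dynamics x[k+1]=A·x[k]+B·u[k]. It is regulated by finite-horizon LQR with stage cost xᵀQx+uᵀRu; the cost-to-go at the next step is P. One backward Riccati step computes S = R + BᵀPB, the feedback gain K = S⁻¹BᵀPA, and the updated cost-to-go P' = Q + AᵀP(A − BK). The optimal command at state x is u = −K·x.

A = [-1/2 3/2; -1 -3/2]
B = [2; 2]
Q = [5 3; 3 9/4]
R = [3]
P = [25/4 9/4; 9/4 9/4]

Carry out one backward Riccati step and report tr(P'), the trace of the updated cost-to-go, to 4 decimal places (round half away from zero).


14.1261

BᵀP = [17.0000 9.0000]
S = R + BᵀPB = [3] + [52.0000] = [55.0000]
BᵀPA = [-17.5000 12.0000]
K = S⁻¹·BᵀPA = [-0.3182 0.2182]
A−BK = [0.1364 1.0636; -0.3636 -1.9364]
AᵀP(A−BK) = [0.4943 0.8182; 0.8182 6.3818]
P' = Q + AᵀP(A−BK) = [5.4943 3.8182; 3.8182 8.6318]
tr(P') = 14.1261


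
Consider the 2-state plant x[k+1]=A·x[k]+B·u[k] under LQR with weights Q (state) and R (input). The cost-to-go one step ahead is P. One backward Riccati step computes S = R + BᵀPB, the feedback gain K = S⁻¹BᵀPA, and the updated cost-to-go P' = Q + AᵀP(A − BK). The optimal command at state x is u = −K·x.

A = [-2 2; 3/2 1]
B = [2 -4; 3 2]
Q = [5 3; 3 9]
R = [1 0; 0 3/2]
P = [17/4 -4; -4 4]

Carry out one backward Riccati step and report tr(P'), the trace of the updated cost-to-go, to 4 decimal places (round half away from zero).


BᵀP = [-3.5000 4.0000; -25.0000 24.0000]
S = R + BᵀPB = [1 0; 0 3/2] + [5.0000 22.0000; 22.0000 148.0000] = [6.0000 22.0000; 22.0000 149.5000]
BᵀPA = [13.0000 -3.0000; 86.0000 -26.0000]
K = S⁻¹·BᵀPA = [0.1247 0.2990; 0.5569 -0.2179]
A−BK = [-0.0218 0.5303; 0.0121 0.5387]
AᵀP(A−BK) = [0.4855 -0.1465; -0.1465 0.2312]
P' = Q + AᵀP(A−BK) = [5.4855 2.8535; 2.8535 9.2312]
tr(P') = 14.7167

14.7167


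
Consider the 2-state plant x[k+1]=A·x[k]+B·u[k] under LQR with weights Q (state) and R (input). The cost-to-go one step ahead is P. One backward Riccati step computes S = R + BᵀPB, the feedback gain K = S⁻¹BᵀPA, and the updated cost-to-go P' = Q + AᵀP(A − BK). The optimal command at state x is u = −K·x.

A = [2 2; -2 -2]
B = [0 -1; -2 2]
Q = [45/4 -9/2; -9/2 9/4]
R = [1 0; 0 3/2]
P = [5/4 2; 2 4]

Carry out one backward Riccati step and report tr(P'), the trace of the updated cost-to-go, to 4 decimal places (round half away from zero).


BᵀP = [-4.0000 -8.0000; 2.7500 6.0000]
S = R + BᵀPB = [1 0; 0 3/2] + [16.0000 -12.0000; -12.0000 9.2500] = [17.0000 -12.0000; -12.0000 10.7500]
BᵀPA = [8.0000 8.0000; -6.5000 -6.5000]
K = S⁻¹·BᵀPA = [0.2065 0.2065; -0.3742 -0.3742]
A−BK = [1.6258 1.6258; -0.8387 -0.8387]
AᵀP(A−BK) = [0.9161 0.9161; 0.9161 0.9161]
P' = Q + AᵀP(A−BK) = [12.1661 -3.5839; -3.5839 3.1661]
tr(P') = 15.3323

15.3323


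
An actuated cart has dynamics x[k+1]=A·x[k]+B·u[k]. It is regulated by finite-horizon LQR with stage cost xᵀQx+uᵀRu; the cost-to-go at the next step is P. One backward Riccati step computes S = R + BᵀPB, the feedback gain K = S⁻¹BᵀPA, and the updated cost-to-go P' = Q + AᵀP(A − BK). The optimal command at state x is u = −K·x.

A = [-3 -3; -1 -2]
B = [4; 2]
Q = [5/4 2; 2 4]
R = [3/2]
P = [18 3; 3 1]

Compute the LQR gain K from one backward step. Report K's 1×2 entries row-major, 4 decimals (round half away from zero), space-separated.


-0.7262 -0.7672

BᵀP = [78.0000 14.0000]
S = R + BᵀPB = [3/2] + [340.0000] = [341.5000]
BᵀPA = [-248.0000 -262.0000]
K = S⁻¹·BᵀPA = [-0.7262 -0.7672]
A−BK = [-0.0952 0.0688; 0.4524 -0.4656]
AᵀP(A−BK) = [0.9004 0.7335; 0.7335 0.9927]
P' = Q + AᵀP(A−BK) = [2.1504 2.7335; 2.7335 4.9927]
tr(P') = 7.1431


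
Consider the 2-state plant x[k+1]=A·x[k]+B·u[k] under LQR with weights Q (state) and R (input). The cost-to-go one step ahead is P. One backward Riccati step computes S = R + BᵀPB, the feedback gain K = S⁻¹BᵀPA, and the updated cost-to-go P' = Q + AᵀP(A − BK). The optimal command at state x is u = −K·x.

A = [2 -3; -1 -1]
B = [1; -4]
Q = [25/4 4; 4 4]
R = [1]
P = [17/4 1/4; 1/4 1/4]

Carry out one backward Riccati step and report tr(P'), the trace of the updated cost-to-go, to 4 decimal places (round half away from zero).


48.0776

BᵀP = [3.2500 -0.7500]
S = R + BᵀPB = [1] + [6.2500] = [7.2500]
BᵀPA = [7.2500 -9.0000]
K = S⁻¹·BᵀPA = [1.0000 -1.2414]
A−BK = [1.0000 -1.7586; 3.0000 -5.9655]
AᵀP(A−BK) = [9.0000 -16.0000; -16.0000 28.8276]
P' = Q + AᵀP(A−BK) = [15.2500 -12.0000; -12.0000 32.8276]
tr(P') = 48.0776


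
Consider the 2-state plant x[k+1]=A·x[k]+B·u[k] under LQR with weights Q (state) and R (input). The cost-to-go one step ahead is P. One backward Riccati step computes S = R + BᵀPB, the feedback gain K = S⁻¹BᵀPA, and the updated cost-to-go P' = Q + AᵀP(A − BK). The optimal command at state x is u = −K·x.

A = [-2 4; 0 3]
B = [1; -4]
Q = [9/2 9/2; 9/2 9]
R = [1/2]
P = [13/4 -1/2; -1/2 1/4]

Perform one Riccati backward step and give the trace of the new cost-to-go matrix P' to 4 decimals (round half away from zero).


36.1968

BᵀP = [5.2500 -1.5000]
S = R + BᵀPB = [1/2] + [11.2500] = [11.7500]
BᵀPA = [-10.5000 16.5000]
K = S⁻¹·BᵀPA = [-0.8936 1.4043]
A−BK = [-1.1064 2.5957; -3.5745 8.6170]
AᵀP(A−BK) = [3.6170 -8.2553; -8.2553 19.0798]
P' = Q + AᵀP(A−BK) = [8.1170 -3.7553; -3.7553 28.0798]
tr(P') = 36.1968


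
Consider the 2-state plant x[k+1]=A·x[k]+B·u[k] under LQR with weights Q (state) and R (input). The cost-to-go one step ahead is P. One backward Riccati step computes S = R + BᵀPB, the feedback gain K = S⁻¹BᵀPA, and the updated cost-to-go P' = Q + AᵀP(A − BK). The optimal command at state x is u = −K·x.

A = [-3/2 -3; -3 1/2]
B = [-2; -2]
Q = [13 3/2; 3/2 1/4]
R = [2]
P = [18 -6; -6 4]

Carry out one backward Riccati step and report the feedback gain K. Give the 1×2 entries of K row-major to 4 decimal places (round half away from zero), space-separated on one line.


0.5714 1.7619

BᵀP = [-24.0000 4.0000]
S = R + BᵀPB = [2] + [40.0000] = [42.0000]
BᵀPA = [24.0000 74.0000]
K = S⁻¹·BᵀPA = [0.5714 1.7619]
A−BK = [-0.3571 0.5238; -1.8571 4.0238]
AᵀP(A−BK) = [8.7857 -16.7857; -16.7857 50.6190]
P' = Q + AᵀP(A−BK) = [21.7857 -15.2857; -15.2857 50.8690]
tr(P') = 72.6548


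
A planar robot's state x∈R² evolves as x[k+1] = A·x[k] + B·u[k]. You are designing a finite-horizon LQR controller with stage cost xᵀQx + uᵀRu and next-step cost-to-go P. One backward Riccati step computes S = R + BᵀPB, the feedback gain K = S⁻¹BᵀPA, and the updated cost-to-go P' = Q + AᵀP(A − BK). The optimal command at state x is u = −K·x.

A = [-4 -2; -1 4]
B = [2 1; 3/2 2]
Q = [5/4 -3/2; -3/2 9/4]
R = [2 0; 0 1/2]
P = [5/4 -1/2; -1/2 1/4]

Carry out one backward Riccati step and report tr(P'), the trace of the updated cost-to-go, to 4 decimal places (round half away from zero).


19.7857

BᵀP = [1.7500 -0.6250; 0.2500 0.0000]
S = R + BᵀPB = [2 0; 0 1/2] + [2.5625 0.5000; 0.5000 0.2500] = [4.5625 0.5000; 0.5000 0.7500]
BᵀPA = [-6.3750 -6.0000; -1.0000 -0.5000]
K = S⁻¹·BᵀPA = [-1.3498 -1.3399; -0.4335 0.2266]
A−BK = [-0.8670 0.4532; 1.8916 5.5567]
AᵀP(A−BK) = [7.2118 7.6847; 7.6847 9.0739]
P' = Q + AᵀP(A−BK) = [8.4618 6.1847; 6.1847 11.3239]
tr(P') = 19.7857


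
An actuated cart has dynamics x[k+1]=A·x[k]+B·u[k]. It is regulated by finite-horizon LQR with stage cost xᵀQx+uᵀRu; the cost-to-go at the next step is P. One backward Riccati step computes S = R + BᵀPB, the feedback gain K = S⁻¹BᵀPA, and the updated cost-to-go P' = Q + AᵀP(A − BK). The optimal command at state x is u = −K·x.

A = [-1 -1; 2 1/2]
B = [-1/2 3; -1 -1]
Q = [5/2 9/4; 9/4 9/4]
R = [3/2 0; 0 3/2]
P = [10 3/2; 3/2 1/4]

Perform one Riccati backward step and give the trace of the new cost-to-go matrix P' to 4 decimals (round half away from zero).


BᵀP = [-6.5000 -1.0000; 28.5000 4.2500]
S = R + BᵀPB = [3/2 0; 0 3/2] + [4.2500 -18.5000; -18.5000 81.2500] = [5.7500 -18.5000; -18.5000 82.7500]
BᵀPA = [4.5000 6.0000; -20.0000 -26.3750]
K = S⁻¹·BᵀPA = [0.0178 0.0641; -0.2377 -0.3044]
A−BK = [-0.2780 -0.0547; 1.7801 0.2597]
AᵀP(A−BK) = [0.1657 0.1235; 0.1235 0.1493]
P' = Q + AᵀP(A−BK) = [2.6657 2.3735; 2.3735 2.3993]
tr(P') = 5.0650

5.0650


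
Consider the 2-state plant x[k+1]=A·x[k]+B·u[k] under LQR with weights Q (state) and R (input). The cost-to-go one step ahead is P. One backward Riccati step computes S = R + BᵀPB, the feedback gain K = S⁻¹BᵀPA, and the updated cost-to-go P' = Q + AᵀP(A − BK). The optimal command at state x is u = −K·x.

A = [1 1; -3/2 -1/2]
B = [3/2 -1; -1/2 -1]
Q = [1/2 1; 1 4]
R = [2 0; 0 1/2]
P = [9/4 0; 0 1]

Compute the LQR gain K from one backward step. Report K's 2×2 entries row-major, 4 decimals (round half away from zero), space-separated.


BᵀP = [3.3750 -0.5000; -2.2500 -1.0000]
S = R + BᵀPB = [2 0; 0 1/2] + [5.3125 -2.8750; -2.8750 3.2500] = [7.3125 -2.8750; -2.8750 3.7500]
BᵀPA = [4.1250 3.6250; -0.7500 -1.7500]
K = S⁻¹·BᵀPA = [0.6949 0.4470; 0.3328 -0.1240]
A−BK = [0.2904 0.2055; -0.8197 -0.4005]
AᵀP(A−BK) = [1.8830 1.0632; 1.0632 0.6627]
P' = Q + AᵀP(A−BK) = [2.3830 2.0632; 2.0632 4.6627]
tr(P') = 7.0457

0.6949 0.4470 0.3328 -0.1240


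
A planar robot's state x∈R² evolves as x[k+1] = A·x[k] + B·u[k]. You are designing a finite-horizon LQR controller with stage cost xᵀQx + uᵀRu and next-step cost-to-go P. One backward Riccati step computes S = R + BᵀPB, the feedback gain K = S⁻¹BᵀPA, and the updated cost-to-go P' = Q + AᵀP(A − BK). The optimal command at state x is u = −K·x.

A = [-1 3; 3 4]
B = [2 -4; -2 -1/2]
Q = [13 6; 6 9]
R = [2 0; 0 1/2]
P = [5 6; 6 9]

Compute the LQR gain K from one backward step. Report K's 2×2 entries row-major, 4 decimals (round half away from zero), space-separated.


BᵀP = [-2.0000 -6.0000; -23.0000 -28.5000]
S = R + BᵀPB = [2 0; 0 1/2] + [8.0000 11.0000; 11.0000 106.2500] = [10.0000 11.0000; 11.0000 106.7500]
BᵀPA = [-16.0000 -30.0000; -62.5000 -183.0000]
K = S⁻¹·BᵀPA = [-1.0782 -1.2567; -0.4744 -1.5848]
A−BK = [-0.7412 -0.8257; 0.6064 0.6941]
AᵀP(A−BK) = [3.1004 3.8431; 3.8431 5.2821]
P' = Q + AᵀP(A−BK) = [16.1004 9.8431; 9.8431 14.2821]
tr(P') = 30.3825

-1.0782 -1.2567 -0.4744 -1.5848


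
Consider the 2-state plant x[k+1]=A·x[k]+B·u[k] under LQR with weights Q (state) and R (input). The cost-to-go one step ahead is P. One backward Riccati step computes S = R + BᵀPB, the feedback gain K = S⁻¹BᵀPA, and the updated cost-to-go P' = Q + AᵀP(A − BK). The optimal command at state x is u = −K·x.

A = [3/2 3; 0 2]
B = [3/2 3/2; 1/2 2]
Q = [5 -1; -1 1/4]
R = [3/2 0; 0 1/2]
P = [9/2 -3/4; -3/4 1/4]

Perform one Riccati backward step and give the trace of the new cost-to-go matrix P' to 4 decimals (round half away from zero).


BᵀP = [6.3750 -1.0000; 5.2500 -0.6250]
S = R + BᵀPB = [3/2 0; 0 1/2] + [9.0625 7.5625; 7.5625 6.6250] = [10.5625 7.5625; 7.5625 7.1250]
BᵀPA = [9.5625 17.1250; 7.8750 14.5000]
K = S⁻¹·BᵀPA = [0.4748 0.6841; 0.6013 1.3090]
A−BK = [-0.1142 0.0104; -1.4400 -0.9600]
AᵀP(A−BK) = [0.8494 1.1501; 1.1501 1.8045]
P' = Q + AᵀP(A−BK) = [5.8494 0.1501; 0.1501 2.0545]
tr(P') = 7.9039

7.9039


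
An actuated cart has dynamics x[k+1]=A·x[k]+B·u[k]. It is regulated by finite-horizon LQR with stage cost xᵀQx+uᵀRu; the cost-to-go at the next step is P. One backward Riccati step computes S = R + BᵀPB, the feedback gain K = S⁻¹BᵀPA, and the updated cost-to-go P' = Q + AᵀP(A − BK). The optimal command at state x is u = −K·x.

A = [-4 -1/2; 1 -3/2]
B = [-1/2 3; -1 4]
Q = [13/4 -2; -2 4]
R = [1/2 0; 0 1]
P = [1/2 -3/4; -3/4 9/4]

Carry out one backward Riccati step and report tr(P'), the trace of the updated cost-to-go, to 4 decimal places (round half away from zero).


16.2094

BᵀP = [0.5000 -1.8750; -1.5000 6.7500]
S = R + BᵀPB = [1/2 0; 0 1] + [1.6250 -6.0000; -6.0000 22.5000] = [2.1250 -6.0000; -6.0000 23.5000]
BᵀPA = [-3.8750 2.5625; 12.7500 -9.3750]
K = S⁻¹·BᵀPA = [-1.0448 0.2848; 0.2758 -0.3262]
A−BK = [-5.3498 0.6211; -1.1480 0.0897]
AᵀP(A−BK) = [8.6850 -1.2371; -1.2371 0.2744]
P' = Q + AᵀP(A−BK) = [11.9350 -3.2371; -3.2371 4.2744]
tr(P') = 16.2094


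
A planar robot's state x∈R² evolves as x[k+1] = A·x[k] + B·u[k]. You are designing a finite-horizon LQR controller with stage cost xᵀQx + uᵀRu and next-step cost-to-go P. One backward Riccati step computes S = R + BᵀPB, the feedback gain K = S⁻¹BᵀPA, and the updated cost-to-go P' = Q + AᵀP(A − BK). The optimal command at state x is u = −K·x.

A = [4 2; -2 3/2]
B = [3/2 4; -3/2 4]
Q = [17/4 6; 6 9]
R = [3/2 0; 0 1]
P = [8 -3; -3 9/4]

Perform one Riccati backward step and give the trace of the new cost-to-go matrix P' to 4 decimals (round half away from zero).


19.1447

BᵀP = [16.5000 -7.8750; 20.0000 -3.0000]
S = R + BᵀPB = [3/2 0; 0 1] + [36.5625 34.5000; 34.5000 68.0000] = [38.0625 34.5000; 34.5000 69.0000]
BᵀPA = [81.7500 21.1875; 86.0000 35.5000]
K = S⁻¹·BᵀPA = [1.8619 0.1652; 0.3154 0.4319]
A−BK = [-0.0546 0.0246; -0.4690 0.0201]
AᵀP(A−BK) = [5.6644 0.6035; 0.6035 0.2303]
P' = Q + AᵀP(A−BK) = [9.9144 6.6035; 6.6035 9.2303]
tr(P') = 19.1447


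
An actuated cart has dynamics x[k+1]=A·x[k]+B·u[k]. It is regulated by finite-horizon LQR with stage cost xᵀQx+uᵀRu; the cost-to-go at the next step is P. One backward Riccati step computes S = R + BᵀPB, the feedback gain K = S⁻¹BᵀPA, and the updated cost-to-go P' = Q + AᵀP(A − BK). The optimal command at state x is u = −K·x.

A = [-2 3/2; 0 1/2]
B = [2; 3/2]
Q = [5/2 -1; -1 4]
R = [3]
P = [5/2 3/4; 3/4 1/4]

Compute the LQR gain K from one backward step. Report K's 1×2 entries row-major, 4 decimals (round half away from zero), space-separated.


BᵀP = [6.1250 1.8750]
S = R + BᵀPB = [3] + [15.0625] = [18.0625]
BᵀPA = [-12.2500 10.1250]
K = S⁻¹·BᵀPA = [-0.6782 0.5606]
A−BK = [-0.6436 0.3789; 1.0173 -0.3408]
AᵀP(A−BK) = [1.6920 -1.3832; -1.3832 1.1369]
P' = Q + AᵀP(A−BK) = [4.1920 -2.3832; -2.3832 5.1369]
tr(P') = 9.3289

-0.6782 0.5606


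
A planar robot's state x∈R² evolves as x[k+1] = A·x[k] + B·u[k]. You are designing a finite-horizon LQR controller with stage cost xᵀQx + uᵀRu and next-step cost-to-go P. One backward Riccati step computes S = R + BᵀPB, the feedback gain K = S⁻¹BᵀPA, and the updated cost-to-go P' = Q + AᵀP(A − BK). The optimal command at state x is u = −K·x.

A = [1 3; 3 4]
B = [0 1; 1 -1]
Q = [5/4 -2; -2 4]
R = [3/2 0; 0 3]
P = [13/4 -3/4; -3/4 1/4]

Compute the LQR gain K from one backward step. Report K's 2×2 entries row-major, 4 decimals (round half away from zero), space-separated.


0.0769 -0.1538 0.1346 0.9808

BᵀP = [-0.7500 0.2500; 4.0000 -1.0000]
S = R + BᵀPB = [3/2 0; 0 3] + [0.2500 -1.0000; -1.0000 5.0000] = [1.7500 -1.0000; -1.0000 8.0000]
BᵀPA = [0.0000 -1.2500; 1.0000 8.0000]
K = S⁻¹·BᵀPA = [0.0769 -0.1538; 0.1346 0.9808]
A−BK = [0.8654 2.0192; 3.0577 5.1346]
AᵀP(A−BK) = [0.8654 2.0192; 2.0192 7.2115]
P' = Q + AᵀP(A−BK) = [2.1154 0.0192; 0.0192 11.2115]
tr(P') = 13.3269


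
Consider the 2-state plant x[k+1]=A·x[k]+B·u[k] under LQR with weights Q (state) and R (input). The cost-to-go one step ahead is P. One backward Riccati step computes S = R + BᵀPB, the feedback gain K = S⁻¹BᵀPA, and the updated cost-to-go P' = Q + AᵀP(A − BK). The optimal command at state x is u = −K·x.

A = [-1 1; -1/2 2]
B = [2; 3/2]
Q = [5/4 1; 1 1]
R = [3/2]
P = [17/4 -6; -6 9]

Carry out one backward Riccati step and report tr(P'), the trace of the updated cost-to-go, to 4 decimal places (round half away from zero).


BᵀP = [-0.5000 1.5000]
S = R + BᵀPB = [3/2] + [1.2500] = [2.7500]
BᵀPA = [-0.2500 2.5000]
K = S⁻¹·BᵀPA = [-0.0909 0.9091]
A−BK = [-0.8182 -0.8182; -0.3636 0.6364]
AᵀP(A−BK) = [0.4773 1.9773; 1.9773 13.9773]
P' = Q + AᵀP(A−BK) = [1.7273 2.9773; 2.9773 14.9773]
tr(P') = 16.7045

16.7045


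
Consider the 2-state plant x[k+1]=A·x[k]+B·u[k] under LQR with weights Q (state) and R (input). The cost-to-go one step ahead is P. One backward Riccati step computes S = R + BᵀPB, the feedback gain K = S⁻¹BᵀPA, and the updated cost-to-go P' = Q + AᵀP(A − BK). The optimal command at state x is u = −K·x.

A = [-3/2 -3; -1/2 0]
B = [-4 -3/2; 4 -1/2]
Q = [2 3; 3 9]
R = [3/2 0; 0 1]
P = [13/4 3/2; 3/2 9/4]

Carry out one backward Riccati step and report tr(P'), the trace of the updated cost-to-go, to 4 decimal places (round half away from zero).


13.9661

BᵀP = [-7.0000 3.0000; -5.6250 -3.3750]
S = R + BᵀPB = [3/2 0; 0 1] + [40.0000 9.0000; 9.0000 10.1250] = [41.5000 9.0000; 9.0000 11.1250]
BᵀPA = [9.0000 21.0000; 10.1250 16.8750]
K = S⁻¹·BᵀPA = [0.0236 0.2147; 0.8910 1.3431]
A−BK = [-0.0690 -0.1263; -0.1491 -0.1874]
AᵀP(A−BK) = [0.8910 1.3431; 1.3431 2.0751]
P' = Q + AᵀP(A−BK) = [2.8910 4.3431; 4.3431 11.0751]
tr(P') = 13.9661


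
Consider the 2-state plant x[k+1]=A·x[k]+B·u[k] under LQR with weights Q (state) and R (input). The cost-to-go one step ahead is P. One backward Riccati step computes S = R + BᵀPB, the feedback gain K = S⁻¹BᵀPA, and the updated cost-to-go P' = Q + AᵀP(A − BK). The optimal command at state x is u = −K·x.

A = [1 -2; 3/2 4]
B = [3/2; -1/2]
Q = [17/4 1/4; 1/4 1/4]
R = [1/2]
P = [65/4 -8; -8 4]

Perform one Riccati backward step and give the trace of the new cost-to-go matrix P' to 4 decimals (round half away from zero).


7.7297

BᵀP = [28.3750 -14.0000]
S = R + BᵀPB = [1/2] + [49.5625] = [50.0625]
BᵀPA = [7.3750 -112.7500]
K = S⁻¹·BᵀPA = [0.1473 -2.2522]
A−BK = [0.7790 1.3783; 1.5737 2.8739]
AᵀP(A−BK) = [0.1635 0.1099; 0.1099 3.0662]
P' = Q + AᵀP(A−BK) = [4.4135 0.3599; 0.3599 3.3162]
tr(P') = 7.7297


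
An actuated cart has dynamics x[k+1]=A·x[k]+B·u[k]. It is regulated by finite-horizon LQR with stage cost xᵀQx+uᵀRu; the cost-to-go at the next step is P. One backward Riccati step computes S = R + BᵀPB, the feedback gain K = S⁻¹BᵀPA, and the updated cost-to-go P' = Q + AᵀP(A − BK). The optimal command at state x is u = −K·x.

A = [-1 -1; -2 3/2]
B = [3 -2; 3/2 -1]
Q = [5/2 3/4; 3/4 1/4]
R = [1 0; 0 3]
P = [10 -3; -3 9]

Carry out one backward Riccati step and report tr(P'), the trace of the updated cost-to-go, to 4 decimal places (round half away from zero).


BᵀP = [25.5000 4.5000; -17.0000 -3.0000]
S = R + BᵀPB = [1 0; 0 3] + [83.2500 -55.5000; -55.5000 37.0000] = [84.2500 -55.5000; -55.5000 40.0000]
BᵀPA = [-34.5000 -18.7500; 23.0000 12.5000]
K = S⁻¹·BᵀPA = [-0.3572 -0.1941; 0.0794 0.0431]
A−BK = [0.2304 -0.3313; -1.3848 1.8343]
AᵀP(A−BK) = [19.8507 -26.1898; -26.1898 35.0708]
P' = Q + AᵀP(A−BK) = [22.3507 -25.4398; -25.4398 35.3208]
tr(P') = 57.6715

57.6715


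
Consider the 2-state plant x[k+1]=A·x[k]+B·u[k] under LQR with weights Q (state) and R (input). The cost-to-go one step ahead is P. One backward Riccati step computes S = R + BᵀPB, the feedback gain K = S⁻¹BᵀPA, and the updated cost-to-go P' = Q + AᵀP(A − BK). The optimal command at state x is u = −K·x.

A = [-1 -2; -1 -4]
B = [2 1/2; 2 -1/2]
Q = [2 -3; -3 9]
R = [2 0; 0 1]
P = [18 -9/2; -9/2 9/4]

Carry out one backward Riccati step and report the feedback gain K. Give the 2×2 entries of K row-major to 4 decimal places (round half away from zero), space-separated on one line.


-0.4417 -1.1043 -0.1104 1.0096

BᵀP = [27.0000 -4.5000; 11.2500 -3.3750]
S = R + BᵀPB = [2 0; 0 1] + [45.0000 15.7500; 15.7500 7.3125] = [47.0000 15.7500; 15.7500 8.3125]
BᵀPA = [-22.5000 -36.0000; -7.8750 -9.0000]
K = S⁻¹·BᵀPA = [-0.4417 -1.1043; -0.1104 1.0096]
A−BK = [-0.0613 -0.2962; -0.1718 -1.2866]
AᵀP(A−BK) = [0.4417 1.1043; 1.1043 5.3322]
P' = Q + AᵀP(A−BK) = [2.4417 -1.8957; -1.8957 14.3322]
tr(P') = 16.7739


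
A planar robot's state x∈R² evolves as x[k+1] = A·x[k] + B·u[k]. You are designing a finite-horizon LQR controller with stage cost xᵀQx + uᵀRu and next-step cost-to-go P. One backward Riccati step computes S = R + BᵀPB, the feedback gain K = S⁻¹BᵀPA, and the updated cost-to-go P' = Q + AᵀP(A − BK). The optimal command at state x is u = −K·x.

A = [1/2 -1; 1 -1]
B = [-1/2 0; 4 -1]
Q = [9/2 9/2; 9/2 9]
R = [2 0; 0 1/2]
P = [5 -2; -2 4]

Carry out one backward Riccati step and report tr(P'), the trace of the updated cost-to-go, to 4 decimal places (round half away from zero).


18.7443

BᵀP = [-10.5000 17.0000; 2.0000 -4.0000]
S = R + BᵀPB = [2 0; 0 1/2] + [73.2500 -17.0000; -17.0000 4.0000] = [75.2500 -17.0000; -17.0000 4.5000]
BᵀPA = [11.7500 -6.5000; -3.0000 2.0000]
K = S⁻¹·BᵀPA = [0.0378 0.0957; -0.5239 0.8060]
A−BK = [0.5189 -0.9521; 0.3249 -0.5768]
AᵀP(A−BK) = [1.2343 -2.2065; -2.2065 4.0101]
P' = Q + AᵀP(A−BK) = [5.7343 2.2935; 2.2935 13.0101]
tr(P') = 18.7443


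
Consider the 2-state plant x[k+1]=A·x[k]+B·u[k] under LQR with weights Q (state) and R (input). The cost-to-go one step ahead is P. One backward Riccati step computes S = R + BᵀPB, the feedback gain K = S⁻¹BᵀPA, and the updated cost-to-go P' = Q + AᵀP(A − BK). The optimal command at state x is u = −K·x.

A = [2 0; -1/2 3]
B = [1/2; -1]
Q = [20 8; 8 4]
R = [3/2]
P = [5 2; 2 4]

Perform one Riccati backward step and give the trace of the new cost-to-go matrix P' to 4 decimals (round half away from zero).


58.6316

BᵀP = [0.5000 -3.0000]
S = R + BᵀPB = [3/2] + [3.2500] = [4.7500]
BᵀPA = [2.5000 -9.0000]
K = S⁻¹·BᵀPA = [0.5263 -1.8947]
A−BK = [1.7368 0.9474; 0.0263 1.1053]
AᵀP(A−BK) = [15.6842 10.7368; 10.7368 18.9474]
P' = Q + AᵀP(A−BK) = [35.6842 18.7368; 18.7368 22.9474]
tr(P') = 58.6316


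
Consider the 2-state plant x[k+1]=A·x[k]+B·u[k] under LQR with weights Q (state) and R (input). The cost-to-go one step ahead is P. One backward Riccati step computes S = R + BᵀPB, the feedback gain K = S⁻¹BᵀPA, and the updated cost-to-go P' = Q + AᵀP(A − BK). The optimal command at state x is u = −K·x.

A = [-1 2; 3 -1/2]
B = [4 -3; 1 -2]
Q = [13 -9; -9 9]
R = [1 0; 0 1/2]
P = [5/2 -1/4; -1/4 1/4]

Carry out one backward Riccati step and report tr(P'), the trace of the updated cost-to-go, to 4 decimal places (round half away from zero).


BᵀP = [9.7500 -0.7500; -7.0000 0.2500]
S = R + BᵀPB = [1 0; 0 1/2] + [38.2500 -27.7500; -27.7500 20.5000] = [39.2500 -27.7500; -27.7500 21.0000]
BᵀPA = [-12.0000 19.8750; 7.7500 -14.1250]
K = S⁻¹·BᵀPA = [-0.6817 0.4689; -0.5317 -0.0531]
A−BK = [0.1315 -0.0346; 2.6182 -1.0750]
AᵀP(A−BK) = [2.1909 -0.9625; -0.9625 0.4945]
P' = Q + AᵀP(A−BK) = [15.1909 -9.9625; -9.9625 9.4945]
tr(P') = 24.6854

24.6854


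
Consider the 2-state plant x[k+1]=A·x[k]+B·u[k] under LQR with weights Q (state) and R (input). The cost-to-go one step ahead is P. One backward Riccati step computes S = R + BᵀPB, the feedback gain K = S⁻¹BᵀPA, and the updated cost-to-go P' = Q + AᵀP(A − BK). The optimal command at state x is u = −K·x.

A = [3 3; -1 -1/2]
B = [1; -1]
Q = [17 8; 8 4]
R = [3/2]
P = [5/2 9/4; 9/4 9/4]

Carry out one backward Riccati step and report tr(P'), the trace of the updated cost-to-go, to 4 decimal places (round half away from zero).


47.9196

BᵀP = [0.2500 0.0000]
S = R + BᵀPB = [3/2] + [0.2500] = [1.7500]
BᵀPA = [0.7500 0.7500]
K = S⁻¹·BᵀPA = [0.4286 0.4286]
A−BK = [2.5714 2.5714; -0.5714 -0.0714]
AᵀP(A−BK) = [10.9286 13.1786; 13.1786 15.9911]
P' = Q + AᵀP(A−BK) = [27.9286 21.1786; 21.1786 19.9911]
tr(P') = 47.9196


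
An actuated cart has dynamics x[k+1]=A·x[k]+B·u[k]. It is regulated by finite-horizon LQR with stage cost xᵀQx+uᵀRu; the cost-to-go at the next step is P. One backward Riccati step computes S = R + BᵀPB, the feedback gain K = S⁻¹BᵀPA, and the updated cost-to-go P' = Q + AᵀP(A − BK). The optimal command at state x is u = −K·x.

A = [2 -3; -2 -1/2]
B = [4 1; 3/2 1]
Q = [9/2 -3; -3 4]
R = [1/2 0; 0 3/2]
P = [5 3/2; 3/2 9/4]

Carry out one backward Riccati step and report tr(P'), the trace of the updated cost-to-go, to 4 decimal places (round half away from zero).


BᵀP = [22.2500 9.3750; 6.5000 3.7500]
S = R + BᵀPB = [1/2 0; 0 3/2] + [103.0625 31.6250; 31.6250 10.2500] = [103.5625 31.6250; 31.6250 11.7500]
BᵀPA = [25.7500 -71.4375; 5.5000 -21.3750]
K = S⁻¹·BᵀPA = [0.5935 -0.7540; -1.1293 0.2102]
A−BK = [0.7553 -0.1942; -1.7609 0.4208]
AᵀP(A−BK) = [7.9285 -1.9908; -1.9908 0.6924]
P' = Q + AᵀP(A−BK) = [12.4285 -4.9908; -4.9908 4.6924]
tr(P') = 17.1208

17.1208


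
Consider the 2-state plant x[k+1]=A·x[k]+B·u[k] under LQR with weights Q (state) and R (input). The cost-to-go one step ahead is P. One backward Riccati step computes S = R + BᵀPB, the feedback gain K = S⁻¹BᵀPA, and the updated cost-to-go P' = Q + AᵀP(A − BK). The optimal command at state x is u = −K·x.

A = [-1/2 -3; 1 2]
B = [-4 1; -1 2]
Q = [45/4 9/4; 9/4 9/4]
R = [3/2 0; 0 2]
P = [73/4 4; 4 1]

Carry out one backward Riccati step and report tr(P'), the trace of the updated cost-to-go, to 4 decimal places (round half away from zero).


BᵀP = [-77.0000 -17.0000; 26.2500 6.0000]
S = R + BᵀPB = [3/2 0; 0 2] + [325.0000 -111.0000; -111.0000 38.2500] = [326.5000 -111.0000; -111.0000 40.2500]
BᵀPA = [21.5000 197.0000; -7.1250 -66.7500]
K = S⁻¹·BᵀPA = [0.0908 0.6337; 0.0733 0.0891]
A−BK = [-0.2102 -0.5545; 0.9441 2.4554]
AᵀP(A−BK) = [0.1332 0.3861; 0.3861 1.3663]
P' = Q + AᵀP(A−BK) = [11.3832 2.6361; 2.6361 3.6163]
tr(P') = 14.9995

14.9995


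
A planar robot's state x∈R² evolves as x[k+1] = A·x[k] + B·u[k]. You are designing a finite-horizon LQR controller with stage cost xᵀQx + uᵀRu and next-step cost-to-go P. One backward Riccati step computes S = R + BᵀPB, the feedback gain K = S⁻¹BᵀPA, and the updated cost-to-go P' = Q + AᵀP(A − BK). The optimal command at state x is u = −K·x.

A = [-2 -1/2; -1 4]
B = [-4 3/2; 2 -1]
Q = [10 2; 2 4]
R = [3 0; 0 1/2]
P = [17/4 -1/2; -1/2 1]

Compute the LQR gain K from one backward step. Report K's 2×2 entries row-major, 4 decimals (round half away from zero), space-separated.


BᵀP = [-18.0000 4.0000; 6.8750 -1.7500]
S = R + BᵀPB = [3 0; 0 1/2] + [80.0000 -31.0000; -31.0000 12.0625] = [83.0000 -31.0000; -31.0000 12.5625]
BᵀPA = [32.0000 25.0000; -12.0000 -10.4375]
K = S⁻¹·BᵀPA = [0.3673 -0.1163; -0.0490 -1.1178]
A−BK = [-0.4575 0.7116; -1.7835 3.1148]
AᵀP(A−BK) = [3.6603 -5.6924; -5.6924 10.3026]
P' = Q + AᵀP(A−BK) = [13.6603 -3.6924; -3.6924 14.3026]
tr(P') = 27.9629

0.3673 -0.1163 -0.0490 -1.1178


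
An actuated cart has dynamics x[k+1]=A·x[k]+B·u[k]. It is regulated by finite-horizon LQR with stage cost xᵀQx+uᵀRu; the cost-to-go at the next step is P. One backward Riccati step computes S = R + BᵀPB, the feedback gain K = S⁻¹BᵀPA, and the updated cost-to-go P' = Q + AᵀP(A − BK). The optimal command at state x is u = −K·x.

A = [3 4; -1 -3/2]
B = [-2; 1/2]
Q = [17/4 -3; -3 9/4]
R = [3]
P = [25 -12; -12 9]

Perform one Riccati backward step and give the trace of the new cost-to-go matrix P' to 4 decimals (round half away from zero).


27.4826

BᵀP = [-56.0000 28.5000]
S = R + BᵀPB = [3] + [126.2500] = [129.2500]
BᵀPA = [-196.5000 -266.7500]
K = S⁻¹·BᵀPA = [-1.5203 -2.0638]
A−BK = [-0.0406 -0.1277; -0.2398 -0.4681]
AᵀP(A−BK) = [7.2592 9.9574; 9.9574 13.7234]
P' = Q + AᵀP(A−BK) = [11.5092 6.9574; 6.9574 15.9734]
tr(P') = 27.4826


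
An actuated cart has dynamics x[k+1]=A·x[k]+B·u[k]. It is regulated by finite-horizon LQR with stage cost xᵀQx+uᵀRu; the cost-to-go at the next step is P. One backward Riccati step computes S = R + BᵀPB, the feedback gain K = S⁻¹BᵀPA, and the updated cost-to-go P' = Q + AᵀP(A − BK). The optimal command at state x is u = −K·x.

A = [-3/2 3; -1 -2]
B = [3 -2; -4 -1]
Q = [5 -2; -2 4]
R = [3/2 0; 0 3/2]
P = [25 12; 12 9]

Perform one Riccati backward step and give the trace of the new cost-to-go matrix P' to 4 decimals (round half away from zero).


11.0364

BᵀP = [27.0000 0.0000; -62.0000 -33.0000]
S = R + BᵀPB = [3/2 0; 0 3/2] + [81.0000 -54.0000; -54.0000 157.0000] = [82.5000 -54.0000; -54.0000 158.5000]
BᵀPA = [-40.5000 81.0000; 126.0000 -120.0000]
K = S⁻¹·BᵀPA = [0.0379 0.6258; 0.8079 -0.5439]
A−BK = [0.0021 0.0348; -0.0407 -0.0406]
AᵀP(A−BK) = [0.9940 -0.6248; -0.6248 1.0424]
P' = Q + AᵀP(A−BK) = [5.9940 -2.6248; -2.6248 5.0424]
tr(P') = 11.0364


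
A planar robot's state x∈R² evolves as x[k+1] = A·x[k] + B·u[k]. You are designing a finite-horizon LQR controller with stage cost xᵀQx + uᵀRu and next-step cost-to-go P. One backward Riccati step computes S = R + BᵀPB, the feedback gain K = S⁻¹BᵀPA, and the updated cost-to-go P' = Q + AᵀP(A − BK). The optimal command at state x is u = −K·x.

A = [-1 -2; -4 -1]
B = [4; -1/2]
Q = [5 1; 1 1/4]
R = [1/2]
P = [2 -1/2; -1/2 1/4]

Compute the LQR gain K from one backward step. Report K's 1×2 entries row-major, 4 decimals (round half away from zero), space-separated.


BᵀP = [8.2500 -2.1250]
S = R + BᵀPB = [1/2] + [34.0625] = [34.5625]
BᵀPA = [0.2500 -14.3750]
K = S⁻¹·BᵀPA = [0.0072 -0.4159]
A−BK = [-1.0289 -0.3363; -3.9964 -1.2080]
AᵀP(A−BK) = [1.9982 0.6040; 0.6040 0.2712]
P' = Q + AᵀP(A−BK) = [6.9982 1.6040; 1.6040 0.5212]
tr(P') = 7.5194

0.0072 -0.4159


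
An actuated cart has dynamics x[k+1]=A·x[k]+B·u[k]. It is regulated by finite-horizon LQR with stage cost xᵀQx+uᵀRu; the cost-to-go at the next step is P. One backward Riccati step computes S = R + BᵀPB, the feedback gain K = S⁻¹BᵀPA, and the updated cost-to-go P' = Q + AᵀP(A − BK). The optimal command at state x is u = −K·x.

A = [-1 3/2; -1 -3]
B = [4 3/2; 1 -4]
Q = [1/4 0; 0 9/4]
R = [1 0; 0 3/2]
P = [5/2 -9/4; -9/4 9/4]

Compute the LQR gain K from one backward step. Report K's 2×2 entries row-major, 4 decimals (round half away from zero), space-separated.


BᵀP = [7.7500 -6.7500; 12.7500 -12.3750]
S = R + BᵀPB = [1 0; 0 3/2] + [24.2500 38.6250; 38.6250 68.6250] = [25.2500 38.6250; 38.6250 70.1250]
BᵀPA = [-1.0000 31.8750; -0.3750 56.2500]
K = S⁻¹·BᵀPA = [-0.1996 0.2245; 0.1046 0.6785]
A−BK = [-0.3585 -0.4157; -0.3820 -0.5105]
AᵀP(A−BK) = [0.0896 0.1039; 0.1039 0.8044]
P' = Q + AᵀP(A−BK) = [0.3396 0.1039; 0.1039 3.0544]
tr(P') = 3.3940

-0.1996 0.2245 0.1046 0.6785


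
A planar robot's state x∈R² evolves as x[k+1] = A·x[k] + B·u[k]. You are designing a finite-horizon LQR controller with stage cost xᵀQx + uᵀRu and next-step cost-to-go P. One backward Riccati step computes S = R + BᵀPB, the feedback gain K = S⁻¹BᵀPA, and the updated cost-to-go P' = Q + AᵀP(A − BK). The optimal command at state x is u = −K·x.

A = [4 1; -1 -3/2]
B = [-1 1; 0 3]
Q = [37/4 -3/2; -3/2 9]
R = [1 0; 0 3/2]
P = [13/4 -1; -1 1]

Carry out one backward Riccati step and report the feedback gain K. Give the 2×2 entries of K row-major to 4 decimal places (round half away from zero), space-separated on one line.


BᵀP = [-3.2500 1.0000; 0.2500 2.0000]
S = R + BᵀPB = [1 0; 0 3/2] + [3.2500 -0.2500; -0.2500 6.2500] = [4.2500 -0.2500; -0.2500 7.7500]
BᵀPA = [-14.0000 -4.7500; -1.0000 -2.7500]
K = S⁻¹·BᵀPA = [-3.3080 -1.1407; -0.2357 -0.3916]
A−BK = [0.9278 0.2510; -0.2928 -0.3251]
AᵀP(A−BK) = [14.4525 5.1388; 5.1388 2.0048]
P' = Q + AᵀP(A−BK) = [23.7025 3.6388; 3.6388 11.0048]
tr(P') = 34.7072

-3.3080 -1.1407 -0.2357 -0.3916


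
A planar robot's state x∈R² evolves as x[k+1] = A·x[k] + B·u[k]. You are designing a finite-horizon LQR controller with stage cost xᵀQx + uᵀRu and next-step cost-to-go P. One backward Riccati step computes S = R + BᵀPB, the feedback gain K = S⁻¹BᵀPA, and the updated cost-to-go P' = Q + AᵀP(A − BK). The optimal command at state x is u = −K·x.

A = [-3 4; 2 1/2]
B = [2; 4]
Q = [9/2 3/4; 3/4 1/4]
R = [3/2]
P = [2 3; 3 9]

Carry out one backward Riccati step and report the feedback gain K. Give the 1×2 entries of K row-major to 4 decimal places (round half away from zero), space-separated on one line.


BᵀP = [16.0000 42.0000]
S = R + BᵀPB = [3/2] + [200.0000] = [201.5000]
BᵀPA = [36.0000 85.0000]
K = S⁻¹·BᵀPA = [0.1787 0.4218]
A−BK = [-3.3573 3.1563; 1.2854 -1.1873]
AᵀP(A−BK) = [11.5682 -10.6861; -10.6861 10.3939]
P' = Q + AᵀP(A−BK) = [16.0682 -9.9361; -9.9361 10.6439]
tr(P') = 26.7122

0.1787 0.4218


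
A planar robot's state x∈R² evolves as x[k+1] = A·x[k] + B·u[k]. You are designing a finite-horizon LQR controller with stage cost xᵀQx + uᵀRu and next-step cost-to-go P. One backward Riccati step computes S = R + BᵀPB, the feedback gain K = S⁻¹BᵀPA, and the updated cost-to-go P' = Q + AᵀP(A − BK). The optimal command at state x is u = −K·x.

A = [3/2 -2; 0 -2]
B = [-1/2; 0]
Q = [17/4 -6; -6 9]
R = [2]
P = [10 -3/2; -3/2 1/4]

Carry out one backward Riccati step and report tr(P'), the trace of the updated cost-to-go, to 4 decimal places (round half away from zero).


BᵀP = [-5.0000 0.7500]
S = R + BᵀPB = [2] + [2.5000] = [4.5000]
BᵀPA = [-7.5000 8.5000]
K = S⁻¹·BᵀPA = [-1.6667 1.8889]
A−BK = [0.6667 -1.0556; 0.0000 -2.0000]
AᵀP(A−BK) = [10.0000 -11.3333; -11.3333 12.9444]
P' = Q + AᵀP(A−BK) = [14.2500 -17.3333; -17.3333 21.9444]
tr(P') = 36.1944

36.1944


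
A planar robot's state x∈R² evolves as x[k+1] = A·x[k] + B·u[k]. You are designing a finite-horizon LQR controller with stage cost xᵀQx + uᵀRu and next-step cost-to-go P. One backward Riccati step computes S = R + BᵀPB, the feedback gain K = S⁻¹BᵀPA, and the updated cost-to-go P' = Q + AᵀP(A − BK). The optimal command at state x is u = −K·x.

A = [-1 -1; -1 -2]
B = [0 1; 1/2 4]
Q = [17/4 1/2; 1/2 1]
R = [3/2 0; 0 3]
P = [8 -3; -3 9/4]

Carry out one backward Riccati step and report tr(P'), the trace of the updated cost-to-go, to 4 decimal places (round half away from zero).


11.2500

BᵀP = [-1.5000 1.1250; -4.0000 6.0000]
S = R + BᵀPB = [3/2 0; 0 3] + [0.5625 3.0000; 3.0000 20.0000] = [2.0625 3.0000; 3.0000 23.0000]
BᵀPA = [0.3750 -0.7500; -2.0000 -8.0000]
K = S⁻¹·BᵀPA = [0.3805 0.1756; -0.1366 -0.3707]
A−BK = [-0.8634 -0.6293; -0.6439 -0.6049]
AᵀP(A−BK) = [3.8341 2.6927; 2.6927 2.1659]
P' = Q + AᵀP(A−BK) = [8.0841 3.1927; 3.1927 3.1659]
tr(P') = 11.2500


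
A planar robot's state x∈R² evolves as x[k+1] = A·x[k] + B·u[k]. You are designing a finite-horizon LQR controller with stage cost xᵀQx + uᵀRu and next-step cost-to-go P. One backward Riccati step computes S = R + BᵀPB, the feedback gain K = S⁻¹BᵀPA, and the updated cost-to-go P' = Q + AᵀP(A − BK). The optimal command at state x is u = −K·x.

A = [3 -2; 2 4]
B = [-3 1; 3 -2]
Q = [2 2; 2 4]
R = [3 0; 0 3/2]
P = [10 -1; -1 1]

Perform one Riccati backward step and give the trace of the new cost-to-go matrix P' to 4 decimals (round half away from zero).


24.8714

BᵀP = [-33.0000 6.0000; 12.0000 -3.0000]
S = R + BᵀPB = [3 0; 0 3/2] + [117.0000 -45.0000; -45.0000 18.0000] = [120.0000 -45.0000; -45.0000 19.5000]
BᵀPA = [-87.0000 90.0000; 30.0000 -36.0000]
K = S⁻¹·BᵀPA = [-1.1000 0.4286; -1.0000 -0.8571]
A−BK = [0.7000 0.1429; 3.3000 1.0000]
AᵀP(A−BK) = [16.3000 3.0000; 3.0000 2.5714]
P' = Q + AᵀP(A−BK) = [18.3000 5.0000; 5.0000 6.5714]
tr(P') = 24.8714


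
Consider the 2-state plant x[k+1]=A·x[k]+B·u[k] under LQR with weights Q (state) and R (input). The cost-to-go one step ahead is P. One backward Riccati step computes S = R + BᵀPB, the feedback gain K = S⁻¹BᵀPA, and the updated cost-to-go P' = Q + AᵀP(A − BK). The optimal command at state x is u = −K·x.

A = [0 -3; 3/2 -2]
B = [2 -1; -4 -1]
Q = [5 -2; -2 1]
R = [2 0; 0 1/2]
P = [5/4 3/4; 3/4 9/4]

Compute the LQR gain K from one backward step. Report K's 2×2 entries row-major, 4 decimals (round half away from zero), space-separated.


BᵀP = [-0.5000 -7.5000; -2.0000 -3.0000]
S = R + BᵀPB = [2 0; 0 1/2] + [29.0000 8.0000; 8.0000 5.0000] = [31.0000 8.0000; 8.0000 5.5000]
BᵀPA = [-11.2500 16.5000; -4.5000 12.0000]
K = S⁻¹·BᵀPA = [-0.2430 -0.0493; -0.4648 2.2535]
A−BK = [0.0211 -0.6479; 0.0634 0.0563]
AᵀP(A−BK) = [0.2377 -0.5387; -0.5387 3.0211]
P' = Q + AᵀP(A−BK) = [5.2377 -2.5387; -2.5387 4.0211]
tr(P') = 9.2588

-0.2430 -0.0493 -0.4648 2.2535


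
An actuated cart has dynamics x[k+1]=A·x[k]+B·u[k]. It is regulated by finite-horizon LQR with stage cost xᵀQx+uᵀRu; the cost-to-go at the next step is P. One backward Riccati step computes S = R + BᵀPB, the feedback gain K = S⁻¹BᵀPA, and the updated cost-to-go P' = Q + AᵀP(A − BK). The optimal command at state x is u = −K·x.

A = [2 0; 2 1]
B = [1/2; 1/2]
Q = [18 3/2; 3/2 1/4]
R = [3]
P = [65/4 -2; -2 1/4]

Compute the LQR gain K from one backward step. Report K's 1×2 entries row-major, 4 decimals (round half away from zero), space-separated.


BᵀP = [7.1250 -0.8750]
S = R + BᵀPB = [3] + [3.1250] = [6.1250]
BᵀPA = [12.5000 -0.8750]
K = S⁻¹·BᵀPA = [2.0408 -0.1429]
A−BK = [0.9796 0.0714; 0.9796 1.0714]
AᵀP(A−BK) = [24.4898 -1.7143; -1.7143 0.1250]
P' = Q + AᵀP(A−BK) = [42.4898 -0.2143; -0.2143 0.3750]
tr(P') = 42.8648

2.0408 -0.1429


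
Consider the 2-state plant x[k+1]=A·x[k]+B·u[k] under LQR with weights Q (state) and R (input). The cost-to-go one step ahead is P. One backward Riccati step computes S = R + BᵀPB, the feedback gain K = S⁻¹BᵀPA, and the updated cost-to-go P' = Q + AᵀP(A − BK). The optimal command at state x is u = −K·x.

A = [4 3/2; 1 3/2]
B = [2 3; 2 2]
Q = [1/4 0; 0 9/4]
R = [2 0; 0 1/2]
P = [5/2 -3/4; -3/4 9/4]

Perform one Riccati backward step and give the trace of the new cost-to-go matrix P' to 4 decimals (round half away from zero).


BᵀP = [3.5000 3.0000; 6.0000 2.2500]
S = R + BᵀPB = [2 0; 0 1/2] + [13.0000 16.5000; 16.5000 22.5000] = [15.0000 16.5000; 16.5000 23.0000]
BᵀPA = [17.0000 9.7500; 26.2500 12.3750]
K = S⁻¹·BᵀPA = [-0.5790 0.2758; 1.5567 0.3402]
A−BK = [0.4880 -0.0722; -0.9553 0.2680]
AᵀP(A−BK) = [5.2302 -0.8686; -0.8686 0.4137]
P' = Q + AᵀP(A−BK) = [5.4802 -0.8686; -0.8686 2.6637]
tr(P') = 8.1439

8.1439


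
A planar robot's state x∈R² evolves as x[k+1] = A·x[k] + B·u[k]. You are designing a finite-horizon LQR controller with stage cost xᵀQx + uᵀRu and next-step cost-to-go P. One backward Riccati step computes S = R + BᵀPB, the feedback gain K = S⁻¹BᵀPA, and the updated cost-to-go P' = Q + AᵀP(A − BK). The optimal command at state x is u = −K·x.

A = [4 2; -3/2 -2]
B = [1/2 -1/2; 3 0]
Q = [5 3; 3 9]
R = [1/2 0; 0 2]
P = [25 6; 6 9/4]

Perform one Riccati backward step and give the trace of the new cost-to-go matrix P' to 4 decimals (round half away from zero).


BᵀP = [30.5000 9.7500; -12.5000 -3.0000]
S = R + BᵀPB = [1/2 0; 0 2] + [44.5000 -15.2500; -15.2500 6.2500] = [45.0000 -15.2500; -15.2500 8.2500]
BᵀPA = [107.3750 41.5000; -45.5000 -19.0000]
K = S⁻¹·BᵀPA = [1.3842 0.3795; -2.9565 -1.6016]
A−BK = [1.8297 1.0095; -5.6525 -3.1384]
AᵀP(A−BK) = [49.9147 27.1327; 27.1327 14.8220]
P' = Q + AᵀP(A−BK) = [54.9147 30.1327; 30.1327 23.8220]
tr(P') = 78.7366

78.7366
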